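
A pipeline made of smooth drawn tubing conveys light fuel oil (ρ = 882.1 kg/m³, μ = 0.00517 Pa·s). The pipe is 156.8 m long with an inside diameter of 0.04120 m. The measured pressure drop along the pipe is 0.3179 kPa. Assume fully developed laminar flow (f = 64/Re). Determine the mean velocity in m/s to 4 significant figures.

For laminar flow, f = 64/Re with Re = ρVD/μ, so Darcy-Weisbach reduces to ΔP = 32μLV/D². Solving for V: V = ΔP·D²/(32μL) = 317.9·(0.0412)²/(32·0.00517·156.8) = 0.0208 m/s.
Check: Re = ρVD/μ = 882.1·0.0208·0.0412/0.00517 = 146.2 < 2300, so the laminar assumption holds.

V ≈ 0.02080 m/s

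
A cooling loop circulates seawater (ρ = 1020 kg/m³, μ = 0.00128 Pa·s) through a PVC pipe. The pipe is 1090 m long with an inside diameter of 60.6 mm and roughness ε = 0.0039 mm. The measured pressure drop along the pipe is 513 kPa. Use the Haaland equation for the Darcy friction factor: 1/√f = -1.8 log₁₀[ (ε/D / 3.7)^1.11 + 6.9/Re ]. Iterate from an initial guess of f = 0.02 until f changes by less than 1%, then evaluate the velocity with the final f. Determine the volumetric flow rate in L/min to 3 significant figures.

Rearranging Darcy-Weisbach: V = √(2·ΔP·D/(f·L·ρ)). With ε/D = 3.9e-06/0.0606 = 6.44e-05, iterate starting from f = 0.02:
  f = 0.02 → V = √(2·5.13e+05·0.0606/(0.02·1090·1020)) = 1.672 m/s; Re = ρVD/μ = 8.075e+04; f → 0.01889
  f = 0.01889 → V = 1.721 m/s; Re = 8.31e+04; f → 0.01878
Converged (Δf/f < 1%). With the final f = 0.01878: V = √(2·5.13e+05·0.0606/(0.01878·1090·1020)) = 1.726 m/s.
Q = V·A = 1.726·(π/4·0.0606²) = 0.004978 m³/s = 299 L/min.

Q ≈ 299 L/min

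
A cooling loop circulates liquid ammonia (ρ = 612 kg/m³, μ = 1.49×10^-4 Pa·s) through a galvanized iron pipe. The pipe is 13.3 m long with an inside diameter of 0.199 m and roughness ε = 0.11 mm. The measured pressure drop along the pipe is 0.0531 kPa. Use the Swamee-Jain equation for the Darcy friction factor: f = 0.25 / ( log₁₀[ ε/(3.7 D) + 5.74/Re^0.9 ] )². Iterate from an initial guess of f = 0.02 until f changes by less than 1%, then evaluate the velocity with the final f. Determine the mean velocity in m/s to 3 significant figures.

Rearranging Darcy-Weisbach: V = √(2·ΔP·D/(f·L·ρ)). With ε/D = 0.00011/0.199 = 0.000553, iterate starting from f = 0.02:
  f = 0.02 → V = √(2·53.1·0.199/(0.02·13.3·612)) = 0.3603 m/s; Re = ρVD/μ = 2.945e+05; f → 0.01865
  f = 0.01865 → V = 0.3731 m/s; Re = 3.05e+05; f → 0.01861
Converged (Δf/f < 1%). With the final f = 0.01861: V = √(2·53.1·0.199/(0.01861·13.3·612)) = 0.3736 m/s.

V ≈ 0.374 m/s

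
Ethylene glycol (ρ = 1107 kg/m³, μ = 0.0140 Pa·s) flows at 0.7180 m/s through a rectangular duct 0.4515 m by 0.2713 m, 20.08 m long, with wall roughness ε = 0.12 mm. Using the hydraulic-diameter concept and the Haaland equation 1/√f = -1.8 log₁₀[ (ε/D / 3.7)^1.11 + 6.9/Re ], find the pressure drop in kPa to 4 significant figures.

ΔP ≈ 0.4499 kPa

Hydraulic diameter D_h = 4A/P = 4·(0.4515·0.2713)/(2·(0.4515+0.2713)) = 0.49/1.446 = 0.3389 m.
Re = ρVD_h/μ = 1107·0.718·0.3389/0.014 = 1.924e+04.
ε/D_h = 0.00012/0.3389 = 0.000354; Haaland gives 1/√f = -1.8 log₁₀[3.46e-05+0.000359] = 6.13, so f = 0.02661.
ΔP = f(L/D_h)(ρV²/2) = 0.02661·20.08/0.3389·285.3 = 449.9 Pa.
ΔP = 0.4499 kPa.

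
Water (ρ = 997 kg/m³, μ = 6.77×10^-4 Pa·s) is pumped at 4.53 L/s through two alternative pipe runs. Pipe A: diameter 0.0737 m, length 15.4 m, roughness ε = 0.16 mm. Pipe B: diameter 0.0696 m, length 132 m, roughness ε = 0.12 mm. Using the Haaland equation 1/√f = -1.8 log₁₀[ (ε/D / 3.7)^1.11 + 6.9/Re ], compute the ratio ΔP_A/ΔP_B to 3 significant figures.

ΔP_A/ΔP_B ≈ 0.0924

Pipe A: V = Q/A = 0.00453/0.004266 = 1.062 m/s; Re = 1.153e+05; ε/D = 0.00217; Haaland → f = 0.02524; ΔP_A = f(L/D)(ρV²/2) = 2965 Pa.
Pipe B: V = Q/A = 0.00453/0.003805 = 1.191 m/s; Re = 1.22e+05; ε/D = 0.00172; Haaland → f = 0.02395; ΔP_B = f(L/D)(ρV²/2) = 3.209e+04 Pa.
ΔP_A/ΔP_B = 2965/3.209e+04 = 0.0924.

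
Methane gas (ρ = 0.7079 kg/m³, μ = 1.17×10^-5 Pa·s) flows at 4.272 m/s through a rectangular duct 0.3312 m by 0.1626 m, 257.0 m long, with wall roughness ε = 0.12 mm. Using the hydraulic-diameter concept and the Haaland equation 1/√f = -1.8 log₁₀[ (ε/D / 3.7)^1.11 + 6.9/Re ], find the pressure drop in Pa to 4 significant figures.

ΔP ≈ 167.3 Pa

Hydraulic diameter D_h = 4A/P = 4·(0.3312·0.1626)/(2·(0.3312+0.1626)) = 0.2154/0.9876 = 0.2181 m.
Re = ρVD_h/μ = 0.7079·4.272·0.2181/1.17e-05 = 5.638e+04.
ε/D_h = 0.00012/0.2181 = 0.00055; Haaland gives 1/√f = -1.8 log₁₀[5.64e-05+0.000122] = 6.746, so f = 0.02198.
ΔP = f(L/D_h)(ρV²/2) = 0.02198·257/0.2181·6.46 = 167.3 Pa.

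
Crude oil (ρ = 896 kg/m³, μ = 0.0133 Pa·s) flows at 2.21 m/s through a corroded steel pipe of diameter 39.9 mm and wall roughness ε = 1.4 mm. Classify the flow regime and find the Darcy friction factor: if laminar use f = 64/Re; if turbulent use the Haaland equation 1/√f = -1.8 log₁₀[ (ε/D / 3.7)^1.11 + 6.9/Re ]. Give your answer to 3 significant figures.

Re = ρVD/μ = 896·2.21·0.0399/0.0133 = 5940.
Re > 4000 → turbulent. ε/D = 0.0014/0.0399 = 0.0351; Haaland: 1/√f = -1.8 log₁₀[0.00568 + 0.00116] = 3.897, so f = 0.06586.

f ≈ 0.0659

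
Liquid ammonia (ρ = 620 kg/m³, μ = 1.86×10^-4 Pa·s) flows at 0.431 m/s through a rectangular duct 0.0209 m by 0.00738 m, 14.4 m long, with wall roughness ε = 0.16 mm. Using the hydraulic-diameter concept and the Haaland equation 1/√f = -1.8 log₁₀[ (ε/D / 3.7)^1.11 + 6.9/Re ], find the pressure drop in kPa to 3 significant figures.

ΔP ≈ 3.51 kPa

Hydraulic diameter D_h = 4A/P = 4·(0.0209·0.00738)/(2·(0.0209+0.00738)) = 0.000617/0.05656 = 0.01091 m.
Re = ρVD_h/μ = 620·0.431·0.01091/0.000186 = 1.567e+04.
ε/D_h = 0.00016/0.01091 = 0.0147; Haaland gives 1/√f = -1.8 log₁₀[0.00216+0.00044] = 4.654, so f = 0.04617.
ΔP = f(L/D_h)(ρV²/2) = 0.04617·14.4/0.01091·57.59 = 3510 Pa.
ΔP = 3.51 kPa.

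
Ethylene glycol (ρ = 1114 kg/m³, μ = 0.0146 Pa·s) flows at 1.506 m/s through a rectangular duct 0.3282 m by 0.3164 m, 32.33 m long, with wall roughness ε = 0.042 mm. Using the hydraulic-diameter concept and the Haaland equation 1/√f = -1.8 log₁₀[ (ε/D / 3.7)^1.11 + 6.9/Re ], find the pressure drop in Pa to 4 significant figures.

Hydraulic diameter D_h = 4A/P = 4·(0.3282·0.3164)/(2·(0.3282+0.3164)) = 0.4154/1.289 = 0.3222 m.
Re = ρVD_h/μ = 1114·1.506·0.3222/0.0146 = 3.702e+04.
ε/D_h = 4.2e-05/0.3222 = 0.00013; Haaland gives 1/√f = -1.8 log₁₀[1.14e-05+0.000186] = 6.667, so f = 0.0225.
ΔP = f(L/D_h)(ρV²/2) = 0.0225·32.33/0.3222·1263 = 2852 Pa.

ΔP ≈ 2852 Pa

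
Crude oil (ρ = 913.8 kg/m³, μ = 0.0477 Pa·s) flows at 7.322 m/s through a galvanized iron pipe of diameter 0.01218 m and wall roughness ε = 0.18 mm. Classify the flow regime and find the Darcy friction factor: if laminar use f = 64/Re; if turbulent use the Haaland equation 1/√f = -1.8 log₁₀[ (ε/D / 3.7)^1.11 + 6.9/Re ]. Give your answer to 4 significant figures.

f ≈ 0.03746

Re = ρVD/μ = 913.8·7.322·0.01218/0.0477 = 1708.
Re < 2300 → laminar, so f = 64/Re = 0.03746 (roughness is irrelevant in laminar flow).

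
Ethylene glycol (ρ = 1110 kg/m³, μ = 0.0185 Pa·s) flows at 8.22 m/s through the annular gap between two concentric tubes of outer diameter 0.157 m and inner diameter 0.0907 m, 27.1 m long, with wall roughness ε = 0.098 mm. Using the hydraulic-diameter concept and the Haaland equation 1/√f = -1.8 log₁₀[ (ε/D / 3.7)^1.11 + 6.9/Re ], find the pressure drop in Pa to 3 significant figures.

ΔP ≈ 404000 Pa

Hydraulic diameter D_h = 4A/P = D_o - D_i = 0.157 - 0.0907 = 0.0663 m.
Re = ρVD_h/μ = 1110·8.22·0.0663/0.0185 = 3.27e+04.
ε/D_h = 9.8e-05/0.0663 = 0.00148; Haaland gives 1/√f = -1.8 log₁₀[0.000169+0.000211] = 6.157, so f = 0.02638.
ΔP = f(L/D_h)(ρV²/2) = 0.02638·27.1/0.0663·3.75e+04 = 4.044e+05 Pa.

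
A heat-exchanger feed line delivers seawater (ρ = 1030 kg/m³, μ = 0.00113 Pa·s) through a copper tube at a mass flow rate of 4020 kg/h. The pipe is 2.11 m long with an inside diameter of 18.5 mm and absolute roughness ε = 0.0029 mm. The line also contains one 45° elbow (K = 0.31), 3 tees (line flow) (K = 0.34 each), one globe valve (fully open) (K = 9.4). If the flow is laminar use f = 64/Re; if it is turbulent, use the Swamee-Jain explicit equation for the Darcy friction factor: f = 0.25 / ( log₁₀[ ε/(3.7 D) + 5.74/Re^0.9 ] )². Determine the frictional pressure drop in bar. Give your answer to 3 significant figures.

ṁ = 4020 kg/h = 4020/3600 = 1.117 kg/s.
A = πD²/4 = π(0.0185)²/4 = 0.0002688 m²; mean velocity V = ṁ/(ρA) = 1.117/(1030 · 0.0002688) = 4.033 m/s.
Reynolds number Re = ρVD/μ = 1030 · 4.033 · 0.0185 / 0.00113 = 6.801e+04.
Re > 4000 → turbulent. Relative roughness ε/D = 2.9e-06/0.0185 = 0.000157. Swamee-Jain: f = 0.25/(log₁₀[0.000157/3.7 + 5.74/6.801e+04^0.9])² = 0.25/(log₁₀[4.24e-05 + 0.000257])² = 0.25/(-3.524)² = 0.02013.
Total minor-loss coefficient ΣK = 1·0.31 + 3·0.34 + 1·9.4 = 10.7.
ΔP = [f·L/D + ΣK]·(ρV²/2) = [0.02013·2.11/0.0185 + 10.7]·(1030·4.033²/2) = [2.296 + 10.7]·8377 = 1.091e+05 Pa.
ΔP = 1.091e+05 Pa = 1.09 bar.

ΔP ≈ 1.09 bar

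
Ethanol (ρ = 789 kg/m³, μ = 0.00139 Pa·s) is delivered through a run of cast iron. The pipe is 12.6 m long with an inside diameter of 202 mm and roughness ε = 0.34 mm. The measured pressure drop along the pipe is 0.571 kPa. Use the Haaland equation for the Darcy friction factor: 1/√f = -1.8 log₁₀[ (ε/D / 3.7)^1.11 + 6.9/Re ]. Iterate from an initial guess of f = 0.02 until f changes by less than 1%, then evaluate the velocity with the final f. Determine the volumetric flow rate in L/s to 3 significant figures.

Q ≈ 31.6 L/s

Rearranging Darcy-Weisbach: V = √(2·ΔP·D/(f·L·ρ)). With ε/D = 0.00034/0.202 = 0.00168, iterate starting from f = 0.02:
  f = 0.02 → V = √(2·571·0.202/(0.02·12.6·789)) = 1.077 m/s; Re = ρVD/μ = 1.235e+05; f → 0.02381
  f = 0.02381 → V = 0.9872 m/s; Re = 1.132e+05; f → 0.02393
Converged (Δf/f < 1%). With the final f = 0.02393: V = √(2·571·0.202/(0.02393·12.6·789)) = 0.9848 m/s.
Q = V·A = 0.9848·(π/4·0.202²) = 0.03156 m³/s = 31.6 L/s.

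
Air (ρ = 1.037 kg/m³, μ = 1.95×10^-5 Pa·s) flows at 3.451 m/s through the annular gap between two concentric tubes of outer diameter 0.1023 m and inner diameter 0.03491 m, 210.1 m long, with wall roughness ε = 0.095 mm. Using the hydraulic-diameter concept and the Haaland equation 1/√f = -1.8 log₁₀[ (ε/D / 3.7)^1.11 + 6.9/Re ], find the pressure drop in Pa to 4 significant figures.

Hydraulic diameter D_h = 4A/P = D_o - D_i = 0.1023 - 0.03491 = 0.06739 m.
Re = ρVD_h/μ = 1.037·3.451·0.06739/1.95e-05 = 1.237e+04.
ε/D_h = 9.5e-05/0.06739 = 0.00141; Haaland gives 1/√f = -1.8 log₁₀[0.00016+0.000558] = 5.659, so f = 0.03123.
ΔP = f(L/D_h)(ρV²/2) = 0.03123·210.1/0.06739·6.175 = 601.2 Pa.

ΔP ≈ 601.2 Pa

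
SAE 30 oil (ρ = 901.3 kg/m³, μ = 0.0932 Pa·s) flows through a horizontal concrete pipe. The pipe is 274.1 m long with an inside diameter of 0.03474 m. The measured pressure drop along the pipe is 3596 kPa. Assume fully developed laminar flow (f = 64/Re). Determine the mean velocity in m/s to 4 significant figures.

V ≈ 5.309 m/s

For laminar flow, f = 64/Re with Re = ρVD/μ, so Darcy-Weisbach reduces to ΔP = 32μLV/D². Solving for V: V = ΔP·D²/(32μL) = 3.596e+06·(0.03474)²/(32·0.0932·274.1) = 5.309 m/s.
Check: Re = ρVD/μ = 901.3·5.309·0.03474/0.0932 = 1784 < 2300, so the laminar assumption holds.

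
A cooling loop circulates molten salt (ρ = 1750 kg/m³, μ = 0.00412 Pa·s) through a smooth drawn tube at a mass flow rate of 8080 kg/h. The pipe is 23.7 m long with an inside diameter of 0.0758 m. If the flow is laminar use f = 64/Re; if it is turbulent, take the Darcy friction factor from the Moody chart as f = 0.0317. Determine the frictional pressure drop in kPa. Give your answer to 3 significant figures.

ṁ = 8080 kg/h = 8080/3600 = 2.244 kg/s.
A = πD²/4 = π(0.0758)²/4 = 0.004513 m²; mean velocity V = ṁ/(ρA) = 2.244/(1750 · 0.004513) = 0.2842 m/s.
Reynolds number Re = ρVD/μ = 1750 · 0.2842 · 0.0758 / 0.00412 = 9151.
Re > 4000 → turbulent; use the Moody-chart value f = 0.0317.
Darcy-Weisbach: ΔP = f(L/D)(ρV²/2) = 0.0317·(23.7/0.0758)·(1750·0.2842²/2) = 0.0317·312.7·70.68 = 700.5 Pa.
ΔP = 700.5 Pa = 0.701 kPa.

ΔP ≈ 0.701 kPa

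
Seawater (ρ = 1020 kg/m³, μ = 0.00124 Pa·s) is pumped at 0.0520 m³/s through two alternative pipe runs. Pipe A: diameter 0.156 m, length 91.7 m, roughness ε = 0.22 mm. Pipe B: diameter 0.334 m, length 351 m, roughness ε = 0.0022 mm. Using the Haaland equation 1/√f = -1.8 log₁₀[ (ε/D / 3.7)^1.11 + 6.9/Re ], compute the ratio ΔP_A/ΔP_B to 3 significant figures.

Pipe A: V = Q/A = 0.052/0.01911 = 2.721 m/s; Re = 3.491e+05; ε/D = 0.00141; Haaland → f = 0.02201; ΔP_A = f(L/D)(ρV²/2) = 4.884e+04 Pa.
Pipe B: V = Q/A = 0.052/0.08762 = 0.5935 m/s; Re = 1.631e+05; ε/D = 6.59e-06; Haaland → f = 0.01617; ΔP_B = f(L/D)(ρV²/2) = 3052 Pa.
ΔP_A/ΔP_B = 4.884e+04/3052 = 16.0.

ΔP_A/ΔP_B ≈ 16.0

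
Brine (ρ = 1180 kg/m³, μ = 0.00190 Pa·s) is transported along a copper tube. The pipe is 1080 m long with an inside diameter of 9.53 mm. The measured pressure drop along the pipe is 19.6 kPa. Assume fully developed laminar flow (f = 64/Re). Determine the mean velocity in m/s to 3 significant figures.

V ≈ 0.0271 m/s

For laminar flow, f = 64/Re with Re = ρVD/μ, so Darcy-Weisbach reduces to ΔP = 32μLV/D². Solving for V: V = ΔP·D²/(32μL) = 1.96e+04·(0.00953)²/(32·0.0019·1080) = 0.02711 m/s.
Check: Re = ρVD/μ = 1180·0.02711·0.00953/0.0019 = 160.4 < 2300, so the laminar assumption holds.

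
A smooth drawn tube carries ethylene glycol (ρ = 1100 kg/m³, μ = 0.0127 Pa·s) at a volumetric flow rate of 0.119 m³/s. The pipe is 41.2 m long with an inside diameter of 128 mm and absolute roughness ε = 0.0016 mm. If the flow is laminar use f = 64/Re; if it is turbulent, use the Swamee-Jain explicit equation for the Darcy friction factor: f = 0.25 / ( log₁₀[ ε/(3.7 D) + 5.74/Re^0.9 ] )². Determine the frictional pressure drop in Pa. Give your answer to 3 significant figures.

ΔP ≈ 270000 Pa

Cross-sectional area A = πD²/4 = π(0.128)²/4 = 0.01287 m²; mean velocity V = Q/A = 0.119/0.01287 = 9.248 m/s.
Reynolds number Re = ρVD/μ = 1100 · 9.248 · 0.128 / 0.0127 = 1.025e+05.
Re > 4000 → turbulent. Relative roughness ε/D = 1.6e-06/0.128 = 1.25e-05. Swamee-Jain: f = 0.25/(log₁₀[1.25e-05/3.7 + 5.74/1.025e+05^0.9])² = 0.25/(log₁₀[3.38e-06 + 0.000177])² = 0.25/(-3.743)² = 0.01785.
Darcy-Weisbach: ΔP = f(L/D)(ρV²/2) = 0.01785·(41.2/0.128)·(1100·9.248²/2) = 0.01785·321.9·4.704e+04 = 2.702e+05 Pa.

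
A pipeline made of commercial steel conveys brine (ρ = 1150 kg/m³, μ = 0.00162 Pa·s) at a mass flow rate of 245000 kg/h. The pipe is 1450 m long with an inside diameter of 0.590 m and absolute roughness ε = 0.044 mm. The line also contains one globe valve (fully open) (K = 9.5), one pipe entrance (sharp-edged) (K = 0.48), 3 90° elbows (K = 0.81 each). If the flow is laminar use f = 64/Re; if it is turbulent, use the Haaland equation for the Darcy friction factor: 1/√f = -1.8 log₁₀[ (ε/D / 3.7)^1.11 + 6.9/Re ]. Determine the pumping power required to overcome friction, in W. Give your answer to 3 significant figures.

P ≈ 92.3 W

ṁ = 245000 kg/h = 245000/3600 = 68.06 kg/s.
A = πD²/4 = π(0.59)²/4 = 0.2734 m²; mean velocity V = ṁ/(ρA) = 68.06/(1150 · 0.2734) = 0.2165 m/s.
Reynolds number Re = ρVD/μ = 1150 · 0.2165 · 0.59 / 0.00162 = 9.066e+04.
Re > 4000 → turbulent. Relative roughness ε/D = 4.4e-05/0.59 = 7.46e-05. Haaland: 1/√f = -1.8 log₁₀[(7.46e-05/3.7)^1.11 + 6.9/9.066e+04] = -1.8 log₁₀[6.14e-06 + 7.61e-05] = 7.353, so f = 0.0185.
Total minor-loss coefficient ΣK = 1·9.5 + 1·0.48 + 3·0.81 = 12.4.
ΔP = [f·L/D + ΣK]·(ρV²/2) = [0.0185·1450/0.59 + 12.4]·(1150·0.2165²/2) = [45.46 + 12.4]·26.94 = 1559 Pa.
Q = ṁ/ρ = 68.06/1150 = 0.05918 m³/s.
Pumping power P = QΔP = 0.05918·1559 = 92.26 W = 92.3 W.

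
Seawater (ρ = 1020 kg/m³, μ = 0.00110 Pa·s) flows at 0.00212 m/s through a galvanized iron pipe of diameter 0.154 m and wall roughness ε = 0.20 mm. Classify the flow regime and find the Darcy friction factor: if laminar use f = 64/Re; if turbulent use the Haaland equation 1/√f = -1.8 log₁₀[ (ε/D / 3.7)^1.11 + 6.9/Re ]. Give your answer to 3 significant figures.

f ≈ 0.211

Re = ρVD/μ = 1020·0.00212·0.154/0.0011 = 302.7.
Re < 2300 → laminar, so f = 64/Re = 0.2114 (roughness is irrelevant in laminar flow).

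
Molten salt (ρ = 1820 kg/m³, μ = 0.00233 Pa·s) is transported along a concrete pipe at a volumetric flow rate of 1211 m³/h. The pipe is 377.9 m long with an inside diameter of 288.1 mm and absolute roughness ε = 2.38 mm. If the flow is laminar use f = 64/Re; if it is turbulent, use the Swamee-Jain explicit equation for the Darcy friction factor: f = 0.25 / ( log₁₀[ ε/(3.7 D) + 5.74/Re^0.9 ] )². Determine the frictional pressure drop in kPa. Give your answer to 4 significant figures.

Q = 1211 m³/h = 1211/3600 = 0.3364 m³/s.
Cross-sectional area A = πD²/4 = π(0.2881)²/4 = 0.06519 m²; mean velocity V = Q/A = 0.3364/0.06519 = 5.16 m/s.
Reynolds number Re = ρVD/μ = 1820 · 5.16 · 0.2881 / 0.00233 = 1.161e+06.
Re > 4000 → turbulent. Relative roughness ε/D = 0.00238/0.2881 = 0.00826. Swamee-Jain: f = 0.25/(log₁₀[0.00826/3.7 + 5.74/1.161e+06^0.9])² = 0.25/(log₁₀[0.00223 + 2e-05])² = 0.25/(-2.647)² = 0.03567.
Darcy-Weisbach: ΔP = f(L/D)(ρV²/2) = 0.03567·(377.9/0.2881)·(1820·5.16²/2) = 0.03567·1312·2.423e+04 = 1.134e+06 Pa.
ΔP = 1.134e+06 Pa = 1134 kPa.

ΔP ≈ 1134 kPa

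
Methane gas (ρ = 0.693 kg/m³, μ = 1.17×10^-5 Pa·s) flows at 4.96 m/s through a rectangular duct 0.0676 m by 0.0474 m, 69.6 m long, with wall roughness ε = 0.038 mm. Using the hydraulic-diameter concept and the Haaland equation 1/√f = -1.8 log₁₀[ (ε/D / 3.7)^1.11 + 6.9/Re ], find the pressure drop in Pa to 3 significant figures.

ΔP ≈ 300 Pa

Hydraulic diameter D_h = 4A/P = 4·(0.0676·0.0474)/(2·(0.0676+0.0474)) = 0.01282/0.23 = 0.05573 m.
Re = ρVD_h/μ = 0.693·4.96·0.05573/1.17e-05 = 1.637e+04.
ε/D_h = 3.8e-05/0.05573 = 0.000682; Haaland gives 1/√f = -1.8 log₁₀[7.16e-05+0.000421] = 5.953, so f = 0.02822.
ΔP = f(L/D_h)(ρV²/2) = 0.02822·69.6/0.05573·8.524 = 300.5 Pa.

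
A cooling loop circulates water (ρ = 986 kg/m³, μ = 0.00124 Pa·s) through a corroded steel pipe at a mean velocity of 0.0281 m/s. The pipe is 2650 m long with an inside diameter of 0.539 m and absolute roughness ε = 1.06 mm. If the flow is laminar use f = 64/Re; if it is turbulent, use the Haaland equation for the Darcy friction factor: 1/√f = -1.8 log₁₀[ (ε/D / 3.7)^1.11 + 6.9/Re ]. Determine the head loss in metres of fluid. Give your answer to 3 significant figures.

Reynolds number Re = ρVD/μ = 986 · 0.0281 · 0.539 / 0.00124 = 1.204e+04.
Re > 4000 → turbulent. Relative roughness ε/D = 0.00106/0.539 = 0.00197. Haaland: 1/√f = -1.8 log₁₀[(0.00197/3.7)^1.11 + 6.9/1.204e+04] = -1.8 log₁₀[0.000232 + 0.000573] = 5.57, so f = 0.03224.
Darcy-Weisbach: ΔP = f(L/D)(ρV²/2) = 0.03224·(2650/0.539)·(986·0.0281²/2) = 0.03224·4917·0.3893 = 61.69 Pa.
Head loss h_f = ΔP/(ρg) = 61.69/(986·9.81) = 0.00638 m.

h_f ≈ 0.00638 m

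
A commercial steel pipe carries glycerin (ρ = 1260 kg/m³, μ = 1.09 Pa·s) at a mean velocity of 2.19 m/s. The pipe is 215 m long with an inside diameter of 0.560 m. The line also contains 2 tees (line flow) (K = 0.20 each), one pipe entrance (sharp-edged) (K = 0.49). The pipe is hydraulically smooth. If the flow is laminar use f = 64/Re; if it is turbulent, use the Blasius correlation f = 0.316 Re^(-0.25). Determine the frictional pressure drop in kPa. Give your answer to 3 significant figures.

Reynolds number Re = ρVD/μ = 1260 · 2.19 · 0.56 / 1.09 = 1418.
Re < 2300 → laminar flow, so f = 64/Re = 64/1418 = 0.04514 (the turbulent correlation is not needed).
Total minor-loss coefficient ΣK = 2·0.2 + 1·0.49 = 0.89.
ΔP = [f·L/D + ΣK]·(ρV²/2) = [0.04514·215/0.56 + 0.89]·(1260·2.19²/2) = [17.33 + 0.89]·3022 = 5.506e+04 Pa.
ΔP = 5.506e+04 Pa = 55.1 kPa.

ΔP ≈ 55.1 kPa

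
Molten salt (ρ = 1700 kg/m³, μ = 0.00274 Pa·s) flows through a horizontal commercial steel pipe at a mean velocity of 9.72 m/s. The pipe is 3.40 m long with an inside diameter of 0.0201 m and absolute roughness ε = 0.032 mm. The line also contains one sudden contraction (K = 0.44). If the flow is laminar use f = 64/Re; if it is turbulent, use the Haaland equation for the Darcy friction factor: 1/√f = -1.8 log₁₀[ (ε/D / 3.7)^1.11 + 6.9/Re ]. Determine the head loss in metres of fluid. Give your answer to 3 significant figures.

h_f ≈ 21.3 m

Reynolds number Re = ρVD/μ = 1700 · 9.72 · 0.0201 / 0.00274 = 1.212e+05.
Re > 4000 → turbulent. Relative roughness ε/D = 3.2e-05/0.0201 = 0.00159. Haaland: 1/√f = -1.8 log₁₀[(0.00159/3.7)^1.11 + 6.9/1.212e+05] = -1.8 log₁₀[0.000183 + 5.69e-05] = 6.514, so f = 0.02356.
Total minor-loss coefficient ΣK = 1·0.44 = 0.44.
ΔP = [f·L/D + ΣK]·(ρV²/2) = [0.02356·3.4/0.0201 + 0.44]·(1700·9.72²/2) = [3.986 + 0.44]·8.031e+04 = 3.554e+05 Pa.
Head loss h_f = ΔP/(ρg) = 3.554e+05/(1700·9.81) = 21.3 m.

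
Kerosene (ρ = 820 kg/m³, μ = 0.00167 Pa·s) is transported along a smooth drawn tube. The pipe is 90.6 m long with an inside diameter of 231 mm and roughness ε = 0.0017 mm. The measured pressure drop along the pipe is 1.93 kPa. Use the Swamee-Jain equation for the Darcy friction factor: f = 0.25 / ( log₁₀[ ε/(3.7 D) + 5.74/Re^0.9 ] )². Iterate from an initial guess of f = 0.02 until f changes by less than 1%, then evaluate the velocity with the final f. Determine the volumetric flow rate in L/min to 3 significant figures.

Q ≈ 2040 L/min

Rearranging Darcy-Weisbach: V = √(2·ΔP·D/(f·L·ρ)). With ε/D = 1.7e-06/0.231 = 7.36e-06, iterate starting from f = 0.02:
  f = 0.02 → V = √(2·1930·0.231/(0.02·90.6·820)) = 0.7747 m/s; Re = ρVD/μ = 8.787e+04; f → 0.0184
  f = 0.0184 → V = 0.8077 m/s; Re = 9.161e+04; f → 0.01824
Converged (Δf/f < 1%). With the final f = 0.01824: V = √(2·1930·0.231/(0.01824·90.6·820)) = 0.8112 m/s.
Q = V·A = 0.8112·(π/4·0.231²) = 0.034 m³/s = 2040 L/min.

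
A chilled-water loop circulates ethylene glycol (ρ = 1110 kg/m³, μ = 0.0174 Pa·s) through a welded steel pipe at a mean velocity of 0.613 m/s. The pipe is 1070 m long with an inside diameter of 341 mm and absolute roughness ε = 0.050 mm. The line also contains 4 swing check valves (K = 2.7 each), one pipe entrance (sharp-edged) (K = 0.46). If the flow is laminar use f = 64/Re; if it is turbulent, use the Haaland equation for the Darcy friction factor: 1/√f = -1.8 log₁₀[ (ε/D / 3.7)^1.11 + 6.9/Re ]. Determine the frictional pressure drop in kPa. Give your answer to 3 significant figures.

ΔP ≈ 21.2 kPa

Reynolds number Re = ρVD/μ = 1110 · 0.613 · 0.341 / 0.0174 = 1.333e+04.
Re > 4000 → turbulent. Relative roughness ε/D = 5e-05/0.341 = 0.000147. Haaland: 1/√f = -1.8 log₁₀[(0.000147/3.7)^1.11 + 6.9/1.333e+04] = -1.8 log₁₀[1.3e-05 + 0.000517] = 5.896, so f = 0.02877.
Total minor-loss coefficient ΣK = 4·2.7 + 1·0.46 = 11.3.
ΔP = [f·L/D + ΣK]·(ρV²/2) = [0.02877·1070/0.341 + 11.3]·(1110·0.613²/2) = [90.27 + 11.3]·208.6 = 2.118e+04 Pa.
ΔP = 2.118e+04 Pa = 21.2 kPa.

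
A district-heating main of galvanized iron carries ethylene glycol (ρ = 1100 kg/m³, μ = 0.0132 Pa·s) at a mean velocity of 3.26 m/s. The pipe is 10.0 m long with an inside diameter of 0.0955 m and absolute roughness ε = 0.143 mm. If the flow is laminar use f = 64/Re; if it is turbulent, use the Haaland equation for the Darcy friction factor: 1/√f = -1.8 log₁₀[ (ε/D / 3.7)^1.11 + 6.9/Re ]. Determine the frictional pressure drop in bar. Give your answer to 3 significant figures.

ΔP ≈ 0.167 bar

Reynolds number Re = ρVD/μ = 1100 · 3.26 · 0.0955 / 0.0132 = 2.594e+04.
Re > 4000 → turbulent. Relative roughness ε/D = 0.000143/0.0955 = 0.0015. Haaland: 1/√f = -1.8 log₁₀[(0.0015/3.7)^1.11 + 6.9/2.594e+04] = -1.8 log₁₀[0.000171 + 0.000266] = 6.047, so f = 0.02735.
Darcy-Weisbach: ΔP = f(L/D)(ρV²/2) = 0.02735·(10/0.0955)·(1100·3.26²/2) = 0.02735·104.7·5845 = 1.674e+04 Pa.
ΔP = 1.674e+04 Pa = 0.167 bar.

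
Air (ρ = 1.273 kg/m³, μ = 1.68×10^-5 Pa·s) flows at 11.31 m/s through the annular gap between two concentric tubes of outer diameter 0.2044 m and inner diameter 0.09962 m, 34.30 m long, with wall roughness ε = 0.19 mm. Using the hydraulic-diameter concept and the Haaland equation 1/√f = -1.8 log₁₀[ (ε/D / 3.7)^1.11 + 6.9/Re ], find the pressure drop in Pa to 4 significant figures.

Hydraulic diameter D_h = 4A/P = D_o - D_i = 0.2044 - 0.09962 = 0.1048 m.
Re = ρVD_h/μ = 1.273·11.31·0.1048/1.68e-05 = 8.98e+04.
ε/D_h = 0.00019/0.1048 = 0.00181; Haaland gives 1/√f = -1.8 log₁₀[0.000212+7.68e-05] = 6.371, so f = 0.02464.
ΔP = f(L/D_h)(ρV²/2) = 0.02464·34.3/0.1048·81.42 = 656.6 Pa.

ΔP ≈ 656.6 Pa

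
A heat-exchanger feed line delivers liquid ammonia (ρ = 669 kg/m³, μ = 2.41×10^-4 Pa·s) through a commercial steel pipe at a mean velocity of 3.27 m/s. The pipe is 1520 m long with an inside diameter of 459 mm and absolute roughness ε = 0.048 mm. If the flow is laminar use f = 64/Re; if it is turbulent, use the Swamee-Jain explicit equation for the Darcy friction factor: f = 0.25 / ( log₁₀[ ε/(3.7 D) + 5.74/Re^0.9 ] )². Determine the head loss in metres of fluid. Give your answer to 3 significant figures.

Reynolds number Re = ρVD/μ = 669 · 3.27 · 0.459 / 0.000241 = 4.166e+06.
Re > 4000 → turbulent. Relative roughness ε/D = 4.8e-05/0.459 = 0.000105. Swamee-Jain: f = 0.25/(log₁₀[0.000105/3.7 + 5.74/4.166e+06^0.9])² = 0.25/(log₁₀[2.83e-05 + 6.33e-06])² = 0.25/(-4.461)² = 0.01256.
Darcy-Weisbach: ΔP = f(L/D)(ρV²/2) = 0.01256·(1520/0.459)·(669·3.27²/2) = 0.01256·3312·3577 = 1.488e+05 Pa.
Head loss h_f = ΔP/(ρg) = 1.488e+05/(669·9.81) = 22.7 m.

h_f ≈ 22.7 m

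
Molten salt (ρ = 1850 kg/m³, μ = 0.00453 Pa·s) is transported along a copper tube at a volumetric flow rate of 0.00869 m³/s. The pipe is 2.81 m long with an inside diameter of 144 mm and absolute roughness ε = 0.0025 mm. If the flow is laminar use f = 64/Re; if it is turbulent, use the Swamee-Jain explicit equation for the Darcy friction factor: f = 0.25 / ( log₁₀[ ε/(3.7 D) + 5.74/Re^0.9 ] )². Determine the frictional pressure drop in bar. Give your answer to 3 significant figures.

ΔP ≈ 0.00119 bar

Cross-sectional area A = πD²/4 = π(0.144)²/4 = 0.01629 m²; mean velocity V = Q/A = 0.00869/0.01629 = 0.5336 m/s.
Reynolds number Re = ρVD/μ = 1850 · 0.5336 · 0.144 / 0.00453 = 3.138e+04.
Re > 4000 → turbulent. Relative roughness ε/D = 2.5e-06/0.144 = 1.74e-05. Swamee-Jain: f = 0.25/(log₁₀[1.74e-05/3.7 + 5.74/3.138e+04^0.9])² = 0.25/(log₁₀[4.69e-06 + 0.000515])² = 0.25/(-3.284)² = 0.02318.
Darcy-Weisbach: ΔP = f(L/D)(ρV²/2) = 0.02318·(2.81/0.144)·(1850·0.5336²/2) = 0.02318·19.51·263.4 = 119.1 Pa.
ΔP = 119.1 Pa = 0.00119 bar.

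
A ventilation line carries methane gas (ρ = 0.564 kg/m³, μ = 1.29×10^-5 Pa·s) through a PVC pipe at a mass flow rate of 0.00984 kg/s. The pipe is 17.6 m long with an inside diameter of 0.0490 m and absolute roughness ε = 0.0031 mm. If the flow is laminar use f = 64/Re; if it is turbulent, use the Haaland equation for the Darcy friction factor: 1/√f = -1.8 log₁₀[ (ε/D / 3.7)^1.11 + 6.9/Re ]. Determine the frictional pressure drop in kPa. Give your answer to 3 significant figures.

ΔP ≈ 0.225 kPa

A = πD²/4 = π(0.049)²/4 = 0.001886 m²; mean velocity V = ṁ/(ρA) = 0.00984/(0.564 · 0.001886) = 9.252 m/s.
Reynolds number Re = ρVD/μ = 0.564 · 9.252 · 0.049 / 1.29e-05 = 1.982e+04.
Re > 4000 → turbulent. Relative roughness ε/D = 3.1e-06/0.049 = 6.33e-05. Haaland: 1/√f = -1.8 log₁₀[(6.33e-05/3.7)^1.11 + 6.9/1.982e+04] = -1.8 log₁₀[5.11e-06 + 0.000348] = 6.213, so f = 0.0259.
Darcy-Weisbach: ΔP = f(L/D)(ρV²/2) = 0.0259·(17.6/0.049)·(0.564·9.252²/2) = 0.0259·359.2·24.14 = 224.6 Pa.
ΔP = 224.6 Pa = 0.225 kPa.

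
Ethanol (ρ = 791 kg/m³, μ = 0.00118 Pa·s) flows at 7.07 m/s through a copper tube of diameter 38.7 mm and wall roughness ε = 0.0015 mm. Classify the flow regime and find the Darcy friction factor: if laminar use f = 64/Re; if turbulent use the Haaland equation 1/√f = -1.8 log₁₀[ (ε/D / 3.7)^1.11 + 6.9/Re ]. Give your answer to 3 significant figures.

f ≈ 0.0160

Re = ρVD/μ = 791·7.07·0.0387/0.00118 = 1.834e+05.
Re > 4000 → turbulent. ε/D = 1.5e-06/0.0387 = 3.88e-05; Haaland: 1/√f = -1.8 log₁₀[2.97e-06 + 3.76e-05] = 7.905, so f = 0.016.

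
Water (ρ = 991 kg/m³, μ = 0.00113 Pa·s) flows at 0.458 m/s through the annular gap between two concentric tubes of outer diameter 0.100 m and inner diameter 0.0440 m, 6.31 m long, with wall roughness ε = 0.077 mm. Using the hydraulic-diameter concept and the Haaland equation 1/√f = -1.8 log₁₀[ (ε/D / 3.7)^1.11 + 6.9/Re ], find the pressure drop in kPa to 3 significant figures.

ΔP ≈ 0.325 kPa

Hydraulic diameter D_h = 4A/P = D_o - D_i = 0.1 - 0.044 = 0.056 m.
Re = ρVD_h/μ = 991·0.458·0.056/0.00113 = 2.249e+04.
ε/D_h = 7.7e-05/0.056 = 0.00137; Haaland gives 1/√f = -1.8 log₁₀[0.000156+0.000307] = 6.003, so f = 0.02775.
ΔP = f(L/D_h)(ρV²/2) = 0.02775·6.31/0.056·103.9 = 325 Pa.
ΔP = 0.325 kPa.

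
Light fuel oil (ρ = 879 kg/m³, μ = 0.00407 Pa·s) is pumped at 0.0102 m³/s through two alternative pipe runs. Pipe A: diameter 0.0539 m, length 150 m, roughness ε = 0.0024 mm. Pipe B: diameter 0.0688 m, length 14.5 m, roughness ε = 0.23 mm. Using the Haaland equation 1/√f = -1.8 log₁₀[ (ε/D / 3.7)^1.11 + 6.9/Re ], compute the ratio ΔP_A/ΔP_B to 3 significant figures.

Pipe A: V = Q/A = 0.0102/0.002282 = 4.47 m/s; Re = 5.204e+04; ε/D = 4.45e-05; Haaland → f = 0.02065; ΔP_A = f(L/D)(ρV²/2) = 5.047e+05 Pa.
Pipe B: V = Q/A = 0.0102/0.003718 = 2.744 m/s; Re = 4.077e+04; ε/D = 0.00334; Haaland → f = 0.02956; ΔP_B = f(L/D)(ρV²/2) = 2.061e+04 Pa.
ΔP_A/ΔP_B = 5.047e+05/2.061e+04 = 24.5.

ΔP_A/ΔP_B ≈ 24.5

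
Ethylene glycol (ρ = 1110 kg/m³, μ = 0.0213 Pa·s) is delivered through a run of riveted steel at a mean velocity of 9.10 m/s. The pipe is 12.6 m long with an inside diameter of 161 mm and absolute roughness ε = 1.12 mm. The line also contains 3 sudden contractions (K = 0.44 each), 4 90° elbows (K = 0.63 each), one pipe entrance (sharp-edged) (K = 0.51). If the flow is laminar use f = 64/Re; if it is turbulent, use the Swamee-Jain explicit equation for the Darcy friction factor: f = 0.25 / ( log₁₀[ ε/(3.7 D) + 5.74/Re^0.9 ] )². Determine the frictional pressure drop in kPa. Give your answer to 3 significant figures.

Reynolds number Re = ρVD/μ = 1110 · 9.1 · 0.161 / 0.0213 = 7.635e+04.
Re > 4000 → turbulent. Relative roughness ε/D = 0.00112/0.161 = 0.00696. Swamee-Jain: f = 0.25/(log₁₀[0.00696/3.7 + 5.74/7.635e+04^0.9])² = 0.25/(log₁₀[0.00188 + 0.000231])² = 0.25/(-2.675)² = 0.03493.
Total minor-loss coefficient ΣK = 3·0.44 + 4·0.63 + 1·0.51 = 4.35.
ΔP = [f·L/D + ΣK]·(ρV²/2) = [0.03493·12.6/0.161 + 4.35]·(1110·9.1²/2) = [2.733 + 4.35]·4.596e+04 = 3.256e+05 Pa.
ΔP = 3.256e+05 Pa = 326 kPa.

ΔP ≈ 326 kPa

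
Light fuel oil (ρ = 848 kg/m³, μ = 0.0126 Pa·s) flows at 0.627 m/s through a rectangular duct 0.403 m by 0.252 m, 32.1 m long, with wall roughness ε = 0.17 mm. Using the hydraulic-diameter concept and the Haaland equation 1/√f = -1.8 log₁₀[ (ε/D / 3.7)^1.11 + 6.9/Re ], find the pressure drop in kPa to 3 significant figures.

ΔP ≈ 0.509 kPa

Hydraulic diameter D_h = 4A/P = 4·(0.403·0.252)/(2·(0.403+0.252)) = 0.4062/1.31 = 0.3101 m.
Re = ρVD_h/μ = 848·0.627·0.3101/0.0126 = 1.309e+04.
ε/D_h = 0.00017/0.3101 = 0.000548; Haaland gives 1/√f = -1.8 log₁₀[5.62e-05+0.000527] = 5.821, so f = 0.02951.
ΔP = f(L/D_h)(ρV²/2) = 0.02951·32.1/0.3101·166.7 = 509.2 Pa.
ΔP = 0.509 kPa.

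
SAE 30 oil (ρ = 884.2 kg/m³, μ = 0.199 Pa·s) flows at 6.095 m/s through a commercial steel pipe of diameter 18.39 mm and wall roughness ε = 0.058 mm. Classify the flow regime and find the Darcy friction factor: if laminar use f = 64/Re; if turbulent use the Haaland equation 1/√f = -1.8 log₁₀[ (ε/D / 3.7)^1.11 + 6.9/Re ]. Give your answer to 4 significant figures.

Re = ρVD/μ = 884.2·6.095·0.01839/0.199 = 498.
Re < 2300 → laminar, so f = 64/Re = 0.1285 (roughness is irrelevant in laminar flow).

f ≈ 0.1285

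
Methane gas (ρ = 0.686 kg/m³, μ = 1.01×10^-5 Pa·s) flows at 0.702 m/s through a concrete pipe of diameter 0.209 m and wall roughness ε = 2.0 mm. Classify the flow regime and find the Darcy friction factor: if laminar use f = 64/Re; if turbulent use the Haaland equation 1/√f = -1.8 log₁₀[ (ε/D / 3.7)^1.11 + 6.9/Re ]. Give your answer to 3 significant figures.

Re = ρVD/μ = 0.686·0.702·0.209/1.01e-05 = 9965.
Re > 4000 → turbulent. ε/D = 0.002/0.209 = 0.00957; Haaland: 1/√f = -1.8 log₁₀[0.00134 + 0.000692] = 4.844, so f = 0.04261.

f ≈ 0.0426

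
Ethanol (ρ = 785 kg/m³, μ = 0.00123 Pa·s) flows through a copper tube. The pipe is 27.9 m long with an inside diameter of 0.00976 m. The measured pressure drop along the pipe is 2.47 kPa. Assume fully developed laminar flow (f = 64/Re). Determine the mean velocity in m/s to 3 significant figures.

V ≈ 0.214 m/s

For laminar flow, f = 64/Re with Re = ρVD/μ, so Darcy-Weisbach reduces to ΔP = 32μLV/D². Solving for V: V = ΔP·D²/(32μL) = 2470·(0.00976)²/(32·0.00123·27.9) = 0.2143 m/s.
Check: Re = ρVD/μ = 785·0.2143·0.00976/0.00123 = 1335 < 2300, so the laminar assumption holds.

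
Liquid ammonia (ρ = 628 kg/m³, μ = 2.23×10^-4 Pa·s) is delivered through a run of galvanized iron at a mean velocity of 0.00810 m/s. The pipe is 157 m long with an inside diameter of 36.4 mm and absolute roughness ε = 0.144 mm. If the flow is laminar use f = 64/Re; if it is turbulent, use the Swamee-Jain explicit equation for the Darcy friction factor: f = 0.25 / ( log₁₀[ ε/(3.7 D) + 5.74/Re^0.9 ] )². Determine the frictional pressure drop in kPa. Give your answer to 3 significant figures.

ΔP ≈ 0.00685 kPa

Reynolds number Re = ρVD/μ = 628 · 0.0081 · 0.0364 / 0.000223 = 830.3.
Re < 2300 → laminar flow, so f = 64/Re = 64/830.3 = 0.07708 (the turbulent correlation is not needed).
Darcy-Weisbach: ΔP = f(L/D)(ρV²/2) = 0.07708·(157/0.0364)·(628·0.0081²/2) = 0.07708·4313·0.0206 = 6.849 Pa.
ΔP = 6.849 Pa = 0.00685 kPa.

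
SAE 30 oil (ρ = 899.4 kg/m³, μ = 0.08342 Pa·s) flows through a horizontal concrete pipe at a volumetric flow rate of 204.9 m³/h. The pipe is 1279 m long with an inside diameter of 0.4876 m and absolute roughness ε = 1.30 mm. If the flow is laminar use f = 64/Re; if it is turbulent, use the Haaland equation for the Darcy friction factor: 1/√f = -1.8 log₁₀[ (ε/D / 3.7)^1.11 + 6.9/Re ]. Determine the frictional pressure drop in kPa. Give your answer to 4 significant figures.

ΔP ≈ 4.377 kPa

Q = 204.9 m³/h = 204.9/3600 = 0.05692 m³/s.
Cross-sectional area A = πD²/4 = π(0.4876)²/4 = 0.1867 m²; mean velocity V = Q/A = 0.05692/0.1867 = 0.3048 m/s.
Reynolds number Re = ρVD/μ = 899.4 · 0.3048 · 0.4876 / 0.0834 = 1602.
Re < 2300 → laminar flow, so f = 64/Re = 64/1602 = 0.03994 (the turbulent correlation is not needed).
Darcy-Weisbach: ΔP = f(L/D)(ρV²/2) = 0.03994·(1279/0.4876)·(899.4·0.3048²/2) = 0.03994·2623·41.78 = 4377 Pa.
ΔP = 4377 Pa = 4.377 kPa.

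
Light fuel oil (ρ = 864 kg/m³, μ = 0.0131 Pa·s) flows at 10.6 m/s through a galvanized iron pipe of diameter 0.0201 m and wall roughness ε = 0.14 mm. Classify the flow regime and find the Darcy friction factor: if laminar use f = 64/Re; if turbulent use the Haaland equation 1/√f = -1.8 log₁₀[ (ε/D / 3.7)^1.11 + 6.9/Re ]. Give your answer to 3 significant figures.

Re = ρVD/μ = 864·10.6·0.0201/0.0131 = 1.405e+04.
Re > 4000 → turbulent. ε/D = 0.00014/0.0201 = 0.00697; Haaland: 1/√f = -1.8 log₁₀[0.000944 + 0.000491] = 5.118, so f = 0.03818.

f ≈ 0.0382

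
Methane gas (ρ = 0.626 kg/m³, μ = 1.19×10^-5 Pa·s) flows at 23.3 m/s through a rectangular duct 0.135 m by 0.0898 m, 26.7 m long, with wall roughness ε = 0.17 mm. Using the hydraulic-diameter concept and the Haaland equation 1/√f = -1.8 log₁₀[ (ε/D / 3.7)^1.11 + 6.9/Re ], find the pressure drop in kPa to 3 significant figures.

Hydraulic diameter D_h = 4A/P = 4·(0.135·0.0898)/(2·(0.135+0.0898)) = 0.04849/0.4496 = 0.1079 m.
Re = ρVD_h/μ = 0.626·23.3·0.1079/1.19e-05 = 1.322e+05.
ε/D_h = 0.00017/0.1079 = 0.00158; Haaland gives 1/√f = -1.8 log₁₀[0.000181+5.22e-05] = 6.537, so f = 0.0234.
ΔP = f(L/D_h)(ρV²/2) = 0.0234·26.7/0.1079·169.9 = 984.5 Pa.
ΔP = 0.984 kPa.

ΔP ≈ 0.984 kPa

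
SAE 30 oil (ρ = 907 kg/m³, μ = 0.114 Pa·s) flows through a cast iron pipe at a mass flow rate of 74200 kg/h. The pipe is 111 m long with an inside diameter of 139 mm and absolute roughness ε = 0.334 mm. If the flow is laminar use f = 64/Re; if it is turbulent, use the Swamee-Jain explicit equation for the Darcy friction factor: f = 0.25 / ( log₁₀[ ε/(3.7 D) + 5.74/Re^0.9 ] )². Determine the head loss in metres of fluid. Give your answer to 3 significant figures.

ṁ = 74200 kg/h = 74200/3600 = 20.61 kg/s.
A = πD²/4 = π(0.139)²/4 = 0.01517 m²; mean velocity V = ṁ/(ρA) = 20.61/(907 · 0.01517) = 1.498 m/s.
Reynolds number Re = ρVD/μ = 907 · 1.498 · 0.139 / 0.114 = 1656.
Re < 2300 → laminar flow, so f = 64/Re = 64/1656 = 0.03864 (the turbulent correlation is not needed).
Darcy-Weisbach: ΔP = f(L/D)(ρV²/2) = 0.03864·(111/0.139)·(907·1.498²/2) = 0.03864·798.6·1017 = 3.139e+04 Pa.
Head loss h_f = ΔP/(ρg) = 3.139e+04/(907·9.81) = 3.53 m.

h_f ≈ 3.53 m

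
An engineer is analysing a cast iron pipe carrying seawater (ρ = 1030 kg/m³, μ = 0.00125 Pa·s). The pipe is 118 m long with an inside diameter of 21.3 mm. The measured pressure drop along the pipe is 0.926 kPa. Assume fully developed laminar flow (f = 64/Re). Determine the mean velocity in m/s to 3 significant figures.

For laminar flow, f = 64/Re with Re = ρVD/μ, so Darcy-Weisbach reduces to ΔP = 32μLV/D². Solving for V: V = ΔP·D²/(32μL) = 926·(0.0213)²/(32·0.00125·118) = 0.08901 m/s.
Check: Re = ρVD/μ = 1030·0.08901·0.0213/0.00125 = 1562 < 2300, so the laminar assumption holds.

V ≈ 0.0890 m/s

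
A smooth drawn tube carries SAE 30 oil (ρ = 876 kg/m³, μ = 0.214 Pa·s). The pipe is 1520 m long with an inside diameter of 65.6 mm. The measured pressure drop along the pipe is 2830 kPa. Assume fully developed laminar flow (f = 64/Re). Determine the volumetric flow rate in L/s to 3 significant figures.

For laminar flow, f = 64/Re with Re = ρVD/μ, so Darcy-Weisbach reduces to ΔP = 32μLV/D². Solving for V: V = ΔP·D²/(32μL) = 2.83e+06·(0.0656)²/(32·0.214·1520) = 1.17 m/s.
Check: Re = ρVD/μ = 876·1.17·0.0656/0.214 = 314.2 < 2300, so the laminar assumption holds.
Q = V·A = 1.17·(π/4·0.0656²) = 0.003954 m³/s = 3.95 L/s.

Q ≈ 3.95 L/s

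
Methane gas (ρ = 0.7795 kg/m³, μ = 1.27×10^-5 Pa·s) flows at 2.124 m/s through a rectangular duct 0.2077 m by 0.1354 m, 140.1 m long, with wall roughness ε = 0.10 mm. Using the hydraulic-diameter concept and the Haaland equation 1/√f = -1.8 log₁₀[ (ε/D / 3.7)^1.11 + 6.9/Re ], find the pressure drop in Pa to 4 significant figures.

ΔP ≈ 39.81 Pa

Hydraulic diameter D_h = 4A/P = 4·(0.2077·0.1354)/(2·(0.2077+0.1354)) = 0.1125/0.6862 = 0.1639 m.
Re = ρVD_h/μ = 0.7795·2.124·0.1639/1.27e-05 = 2.137e+04.
ε/D_h = 0.0001/0.1639 = 0.00061; Haaland gives 1/√f = -1.8 log₁₀[6.32e-05+0.000323] = 6.144, so f = 0.02649.
ΔP = f(L/D_h)(ρV²/2) = 0.02649·140.1/0.1639·1.758 = 39.81 Pa.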